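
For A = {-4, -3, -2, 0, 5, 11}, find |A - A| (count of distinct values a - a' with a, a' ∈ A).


A - A = {a - a' : a, a' ∈ A}; |A| = 6.
Bounds: 2|A|-1 ≤ |A - A| ≤ |A|² - |A| + 1, i.e. 11 ≤ |A - A| ≤ 31.
Note: 0 ∈ A - A always (from a - a). The set is symmetric: if d ∈ A - A then -d ∈ A - A.
Enumerate nonzero differences d = a - a' with a > a' (then include -d):
Positive differences: {1, 2, 3, 4, 5, 6, 7, 8, 9, 11, 13, 14, 15}
Full difference set: {0} ∪ (positive diffs) ∪ (negative diffs).
|A - A| = 1 + 2·13 = 27 (matches direct enumeration: 27).

|A - A| = 27


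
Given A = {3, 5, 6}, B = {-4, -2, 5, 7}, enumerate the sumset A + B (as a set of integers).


A + B = {a + b : a ∈ A, b ∈ B}.
Enumerate all |A|·|B| = 3·4 = 12 pairs (a, b) and collect distinct sums.
a = 3: 3+-4=-1, 3+-2=1, 3+5=8, 3+7=10
a = 5: 5+-4=1, 5+-2=3, 5+5=10, 5+7=12
a = 6: 6+-4=2, 6+-2=4, 6+5=11, 6+7=13
Collecting distinct sums: A + B = {-1, 1, 2, 3, 4, 8, 10, 11, 12, 13}
|A + B| = 10

A + B = {-1, 1, 2, 3, 4, 8, 10, 11, 12, 13}


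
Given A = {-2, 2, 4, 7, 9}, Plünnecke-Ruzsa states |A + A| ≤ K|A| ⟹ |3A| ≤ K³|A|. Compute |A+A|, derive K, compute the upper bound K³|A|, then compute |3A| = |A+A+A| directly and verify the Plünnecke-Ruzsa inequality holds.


|A| = 5.
Step 1: Compute A + A by enumerating all 25 pairs.
A + A = {-4, 0, 2, 4, 5, 6, 7, 8, 9, 11, 13, 14, 16, 18}, so |A + A| = 14.
Step 2: Doubling constant K = |A + A|/|A| = 14/5 = 14/5 ≈ 2.8000.
Step 3: Plünnecke-Ruzsa gives |3A| ≤ K³·|A| = (2.8000)³ · 5 ≈ 109.7600.
Step 4: Compute 3A = A + A + A directly by enumerating all triples (a,b,c) ∈ A³; |3A| = 26.
Step 5: Check 26 ≤ 109.7600? Yes ✓.

K = 14/5, Plünnecke-Ruzsa bound K³|A| ≈ 109.7600, |3A| = 26, inequality holds.


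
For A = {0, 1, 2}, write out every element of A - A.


A - A = {a - a' : a, a' ∈ A}.
Compute a - a' for each ordered pair (a, a'):
a = 0: 0-0=0, 0-1=-1, 0-2=-2
a = 1: 1-0=1, 1-1=0, 1-2=-1
a = 2: 2-0=2, 2-1=1, 2-2=0
Collecting distinct values (and noting 0 appears from a-a):
A - A = {-2, -1, 0, 1, 2}
|A - A| = 5

A - A = {-2, -1, 0, 1, 2}


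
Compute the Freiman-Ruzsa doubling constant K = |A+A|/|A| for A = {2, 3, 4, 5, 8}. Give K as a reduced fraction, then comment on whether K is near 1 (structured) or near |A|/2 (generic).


|A| = 5.
Compute A + A by enumerating all 25 pairs.
A + A = {4, 5, 6, 7, 8, 9, 10, 11, 12, 13, 16}, so |A + A| = 11.
K = |A + A| / |A| = 11/5 (already in lowest terms) ≈ 2.2000.
Reference: AP of size 5 gives K = 9/5 ≈ 1.8000; a fully generic set of size 5 gives K ≈ 3.0000.

|A| = 5, |A + A| = 11, K = 11/5.


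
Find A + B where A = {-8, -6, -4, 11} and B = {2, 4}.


A + B = {a + b : a ∈ A, b ∈ B}.
Enumerate all |A|·|B| = 4·2 = 8 pairs (a, b) and collect distinct sums.
a = -8: -8+2=-6, -8+4=-4
a = -6: -6+2=-4, -6+4=-2
a = -4: -4+2=-2, -4+4=0
a = 11: 11+2=13, 11+4=15
Collecting distinct sums: A + B = {-6, -4, -2, 0, 13, 15}
|A + B| = 6

A + B = {-6, -4, -2, 0, 13, 15}


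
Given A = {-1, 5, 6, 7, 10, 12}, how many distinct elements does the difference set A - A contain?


A - A = {a - a' : a, a' ∈ A}; |A| = 6.
Bounds: 2|A|-1 ≤ |A - A| ≤ |A|² - |A| + 1, i.e. 11 ≤ |A - A| ≤ 31.
Note: 0 ∈ A - A always (from a - a). The set is symmetric: if d ∈ A - A then -d ∈ A - A.
Enumerate nonzero differences d = a - a' with a > a' (then include -d):
Positive differences: {1, 2, 3, 4, 5, 6, 7, 8, 11, 13}
Full difference set: {0} ∪ (positive diffs) ∪ (negative diffs).
|A - A| = 1 + 2·10 = 21 (matches direct enumeration: 21).

|A - A| = 21


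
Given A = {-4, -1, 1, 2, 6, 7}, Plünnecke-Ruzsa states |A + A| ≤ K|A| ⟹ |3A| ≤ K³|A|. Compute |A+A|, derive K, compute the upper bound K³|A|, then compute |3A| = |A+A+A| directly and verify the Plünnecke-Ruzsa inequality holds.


|A| = 6.
Step 1: Compute A + A by enumerating all 36 pairs.
A + A = {-8, -5, -3, -2, 0, 1, 2, 3, 4, 5, 6, 7, 8, 9, 12, 13, 14}, so |A + A| = 17.
Step 2: Doubling constant K = |A + A|/|A| = 17/6 = 17/6 ≈ 2.8333.
Step 3: Plünnecke-Ruzsa gives |3A| ≤ K³·|A| = (2.8333)³ · 6 ≈ 136.4722.
Step 4: Compute 3A = A + A + A directly by enumerating all triples (a,b,c) ∈ A³; |3A| = 29.
Step 5: Check 29 ≤ 136.4722? Yes ✓.

K = 17/6, Plünnecke-Ruzsa bound K³|A| ≈ 136.4722, |3A| = 29, inequality holds.


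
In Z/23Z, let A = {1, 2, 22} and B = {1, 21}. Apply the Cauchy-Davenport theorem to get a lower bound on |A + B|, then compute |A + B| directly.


Cauchy-Davenport: |A + B| ≥ min(p, |A| + |B| - 1) for A, B nonempty in Z/pZ.
|A| = 3, |B| = 2, p = 23.
CD lower bound = min(23, 3 + 2 - 1) = min(23, 4) = 4.
Compute A + B mod 23 directly:
a = 1: 1+1=2, 1+21=22
a = 2: 2+1=3, 2+21=0
a = 22: 22+1=0, 22+21=20
A + B = {0, 2, 3, 20, 22}, so |A + B| = 5.
Verify: 5 ≥ 4? Yes ✓.

CD lower bound = 4, actual |A + B| = 5.


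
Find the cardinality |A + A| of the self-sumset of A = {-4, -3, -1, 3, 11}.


A + A = {a + a' : a, a' ∈ A}; |A| = 5.
General bounds: 2|A| - 1 ≤ |A + A| ≤ |A|(|A|+1)/2, i.e. 9 ≤ |A + A| ≤ 15.
Lower bound 2|A|-1 is attained iff A is an arithmetic progression.
Enumerate sums a + a' for a ≤ a' (symmetric, so this suffices):
a = -4: -4+-4=-8, -4+-3=-7, -4+-1=-5, -4+3=-1, -4+11=7
a = -3: -3+-3=-6, -3+-1=-4, -3+3=0, -3+11=8
a = -1: -1+-1=-2, -1+3=2, -1+11=10
a = 3: 3+3=6, 3+11=14
a = 11: 11+11=22
Distinct sums: {-8, -7, -6, -5, -4, -2, -1, 0, 2, 6, 7, 8, 10, 14, 22}
|A + A| = 15

|A + A| = 15


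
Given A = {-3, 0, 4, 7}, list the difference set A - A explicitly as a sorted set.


A - A = {a - a' : a, a' ∈ A}.
Compute a - a' for each ordered pair (a, a'):
a = -3: -3--3=0, -3-0=-3, -3-4=-7, -3-7=-10
a = 0: 0--3=3, 0-0=0, 0-4=-4, 0-7=-7
a = 4: 4--3=7, 4-0=4, 4-4=0, 4-7=-3
a = 7: 7--3=10, 7-0=7, 7-4=3, 7-7=0
Collecting distinct values (and noting 0 appears from a-a):
A - A = {-10, -7, -4, -3, 0, 3, 4, 7, 10}
|A - A| = 9

A - A = {-10, -7, -4, -3, 0, 3, 4, 7, 10}


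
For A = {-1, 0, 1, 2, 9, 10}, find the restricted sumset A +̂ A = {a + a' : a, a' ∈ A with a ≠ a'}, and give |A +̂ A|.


Restricted sumset: A +̂ A = {a + a' : a ∈ A, a' ∈ A, a ≠ a'}.
Equivalently, take A + A and drop any sum 2a that is achievable ONLY as a + a for a ∈ A (i.e. sums representable only with equal summands).
Enumerate pairs (a, a') with a < a' (symmetric, so each unordered pair gives one sum; this covers all a ≠ a'):
  -1 + 0 = -1
  -1 + 1 = 0
  -1 + 2 = 1
  -1 + 9 = 8
  -1 + 10 = 9
  0 + 1 = 1
  0 + 2 = 2
  0 + 9 = 9
  0 + 10 = 10
  1 + 2 = 3
  1 + 9 = 10
  1 + 10 = 11
  2 + 9 = 11
  2 + 10 = 12
  9 + 10 = 19
Collected distinct sums: {-1, 0, 1, 2, 3, 8, 9, 10, 11, 12, 19}
|A +̂ A| = 11
(Reference bound: |A +̂ A| ≥ 2|A| - 3 for |A| ≥ 2, with |A| = 6 giving ≥ 9.)

|A +̂ A| = 11


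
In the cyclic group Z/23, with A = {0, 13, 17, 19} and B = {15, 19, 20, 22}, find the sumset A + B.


Work in Z/23Z: reduce every sum a + b modulo 23.
Enumerate all 16 pairs:
a = 0: 0+15=15, 0+19=19, 0+20=20, 0+22=22
a = 13: 13+15=5, 13+19=9, 13+20=10, 13+22=12
a = 17: 17+15=9, 17+19=13, 17+20=14, 17+22=16
a = 19: 19+15=11, 19+19=15, 19+20=16, 19+22=18
Distinct residues collected: {5, 9, 10, 11, 12, 13, 14, 15, 16, 18, 19, 20, 22}
|A + B| = 13 (out of 23 total residues).

A + B = {5, 9, 10, 11, 12, 13, 14, 15, 16, 18, 19, 20, 22}


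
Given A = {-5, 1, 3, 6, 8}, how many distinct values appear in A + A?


A + A = {a + a' : a, a' ∈ A}; |A| = 5.
General bounds: 2|A| - 1 ≤ |A + A| ≤ |A|(|A|+1)/2, i.e. 9 ≤ |A + A| ≤ 15.
Lower bound 2|A|-1 is attained iff A is an arithmetic progression.
Enumerate sums a + a' for a ≤ a' (symmetric, so this suffices):
a = -5: -5+-5=-10, -5+1=-4, -5+3=-2, -5+6=1, -5+8=3
a = 1: 1+1=2, 1+3=4, 1+6=7, 1+8=9
a = 3: 3+3=6, 3+6=9, 3+8=11
a = 6: 6+6=12, 6+8=14
a = 8: 8+8=16
Distinct sums: {-10, -4, -2, 1, 2, 3, 4, 6, 7, 9, 11, 12, 14, 16}
|A + A| = 14

|A + A| = 14


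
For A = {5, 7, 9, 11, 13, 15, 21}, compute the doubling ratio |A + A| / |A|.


|A| = 7.
Compute A + A by enumerating all 49 pairs.
A + A = {10, 12, 14, 16, 18, 20, 22, 24, 26, 28, 30, 32, 34, 36, 42}, so |A + A| = 15.
K = |A + A| / |A| = 15/7 (already in lowest terms) ≈ 2.1429.
Reference: AP of size 7 gives K = 13/7 ≈ 1.8571; a fully generic set of size 7 gives K ≈ 4.0000.

|A| = 7, |A + A| = 15, K = 15/7.


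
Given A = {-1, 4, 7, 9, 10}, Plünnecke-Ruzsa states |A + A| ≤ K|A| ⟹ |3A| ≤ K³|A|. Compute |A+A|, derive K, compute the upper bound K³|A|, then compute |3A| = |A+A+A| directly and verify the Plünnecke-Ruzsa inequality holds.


|A| = 5.
Step 1: Compute A + A by enumerating all 25 pairs.
A + A = {-2, 3, 6, 8, 9, 11, 13, 14, 16, 17, 18, 19, 20}, so |A + A| = 13.
Step 2: Doubling constant K = |A + A|/|A| = 13/5 = 13/5 ≈ 2.6000.
Step 3: Plünnecke-Ruzsa gives |3A| ≤ K³·|A| = (2.6000)³ · 5 ≈ 87.8800.
Step 4: Compute 3A = A + A + A directly by enumerating all triples (a,b,c) ∈ A³; |3A| = 24.
Step 5: Check 24 ≤ 87.8800? Yes ✓.

K = 13/5, Plünnecke-Ruzsa bound K³|A| ≈ 87.8800, |3A| = 24, inequality holds.


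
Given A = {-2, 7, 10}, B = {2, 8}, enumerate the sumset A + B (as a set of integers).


A + B = {a + b : a ∈ A, b ∈ B}.
Enumerate all |A|·|B| = 3·2 = 6 pairs (a, b) and collect distinct sums.
a = -2: -2+2=0, -2+8=6
a = 7: 7+2=9, 7+8=15
a = 10: 10+2=12, 10+8=18
Collecting distinct sums: A + B = {0, 6, 9, 12, 15, 18}
|A + B| = 6

A + B = {0, 6, 9, 12, 15, 18}


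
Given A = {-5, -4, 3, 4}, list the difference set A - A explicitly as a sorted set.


A - A = {a - a' : a, a' ∈ A}.
Compute a - a' for each ordered pair (a, a'):
a = -5: -5--5=0, -5--4=-1, -5-3=-8, -5-4=-9
a = -4: -4--5=1, -4--4=0, -4-3=-7, -4-4=-8
a = 3: 3--5=8, 3--4=7, 3-3=0, 3-4=-1
a = 4: 4--5=9, 4--4=8, 4-3=1, 4-4=0
Collecting distinct values (and noting 0 appears from a-a):
A - A = {-9, -8, -7, -1, 0, 1, 7, 8, 9}
|A - A| = 9

A - A = {-9, -8, -7, -1, 0, 1, 7, 8, 9}


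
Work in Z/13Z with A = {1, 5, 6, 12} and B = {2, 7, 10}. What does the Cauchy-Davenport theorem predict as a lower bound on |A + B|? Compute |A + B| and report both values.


Cauchy-Davenport: |A + B| ≥ min(p, |A| + |B| - 1) for A, B nonempty in Z/pZ.
|A| = 4, |B| = 3, p = 13.
CD lower bound = min(13, 4 + 3 - 1) = min(13, 6) = 6.
Compute A + B mod 13 directly:
a = 1: 1+2=3, 1+7=8, 1+10=11
a = 5: 5+2=7, 5+7=12, 5+10=2
a = 6: 6+2=8, 6+7=0, 6+10=3
a = 12: 12+2=1, 12+7=6, 12+10=9
A + B = {0, 1, 2, 3, 6, 7, 8, 9, 11, 12}, so |A + B| = 10.
Verify: 10 ≥ 6? Yes ✓.

CD lower bound = 6, actual |A + B| = 10.


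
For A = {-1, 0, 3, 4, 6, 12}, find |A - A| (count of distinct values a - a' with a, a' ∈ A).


A - A = {a - a' : a, a' ∈ A}; |A| = 6.
Bounds: 2|A|-1 ≤ |A - A| ≤ |A|² - |A| + 1, i.e. 11 ≤ |A - A| ≤ 31.
Note: 0 ∈ A - A always (from a - a). The set is symmetric: if d ∈ A - A then -d ∈ A - A.
Enumerate nonzero differences d = a - a' with a > a' (then include -d):
Positive differences: {1, 2, 3, 4, 5, 6, 7, 8, 9, 12, 13}
Full difference set: {0} ∪ (positive diffs) ∪ (negative diffs).
|A - A| = 1 + 2·11 = 23 (matches direct enumeration: 23).

|A - A| = 23


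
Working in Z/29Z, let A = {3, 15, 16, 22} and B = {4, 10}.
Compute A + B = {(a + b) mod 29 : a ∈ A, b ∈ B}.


Work in Z/29Z: reduce every sum a + b modulo 29.
Enumerate all 8 pairs:
a = 3: 3+4=7, 3+10=13
a = 15: 15+4=19, 15+10=25
a = 16: 16+4=20, 16+10=26
a = 22: 22+4=26, 22+10=3
Distinct residues collected: {3, 7, 13, 19, 20, 25, 26}
|A + B| = 7 (out of 29 total residues).

A + B = {3, 7, 13, 19, 20, 25, 26}


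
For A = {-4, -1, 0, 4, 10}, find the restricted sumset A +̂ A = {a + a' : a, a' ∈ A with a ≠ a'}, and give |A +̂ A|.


Restricted sumset: A +̂ A = {a + a' : a ∈ A, a' ∈ A, a ≠ a'}.
Equivalently, take A + A and drop any sum 2a that is achievable ONLY as a + a for a ∈ A (i.e. sums representable only with equal summands).
Enumerate pairs (a, a') with a < a' (symmetric, so each unordered pair gives one sum; this covers all a ≠ a'):
  -4 + -1 = -5
  -4 + 0 = -4
  -4 + 4 = 0
  -4 + 10 = 6
  -1 + 0 = -1
  -1 + 4 = 3
  -1 + 10 = 9
  0 + 4 = 4
  0 + 10 = 10
  4 + 10 = 14
Collected distinct sums: {-5, -4, -1, 0, 3, 4, 6, 9, 10, 14}
|A +̂ A| = 10
(Reference bound: |A +̂ A| ≥ 2|A| - 3 for |A| ≥ 2, with |A| = 5 giving ≥ 7.)

|A +̂ A| = 10


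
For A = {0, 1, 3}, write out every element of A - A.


A - A = {a - a' : a, a' ∈ A}.
Compute a - a' for each ordered pair (a, a'):
a = 0: 0-0=0, 0-1=-1, 0-3=-3
a = 1: 1-0=1, 1-1=0, 1-3=-2
a = 3: 3-0=3, 3-1=2, 3-3=0
Collecting distinct values (and noting 0 appears from a-a):
A - A = {-3, -2, -1, 0, 1, 2, 3}
|A - A| = 7

A - A = {-3, -2, -1, 0, 1, 2, 3}


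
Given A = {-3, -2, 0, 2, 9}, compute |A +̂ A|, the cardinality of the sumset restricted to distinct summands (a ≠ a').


Restricted sumset: A +̂ A = {a + a' : a ∈ A, a' ∈ A, a ≠ a'}.
Equivalently, take A + A and drop any sum 2a that is achievable ONLY as a + a for a ∈ A (i.e. sums representable only with equal summands).
Enumerate pairs (a, a') with a < a' (symmetric, so each unordered pair gives one sum; this covers all a ≠ a'):
  -3 + -2 = -5
  -3 + 0 = -3
  -3 + 2 = -1
  -3 + 9 = 6
  -2 + 0 = -2
  -2 + 2 = 0
  -2 + 9 = 7
  0 + 2 = 2
  0 + 9 = 9
  2 + 9 = 11
Collected distinct sums: {-5, -3, -2, -1, 0, 2, 6, 7, 9, 11}
|A +̂ A| = 10
(Reference bound: |A +̂ A| ≥ 2|A| - 3 for |A| ≥ 2, with |A| = 5 giving ≥ 7.)

|A +̂ A| = 10


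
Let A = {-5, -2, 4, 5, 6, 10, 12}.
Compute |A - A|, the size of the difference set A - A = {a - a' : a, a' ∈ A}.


A - A = {a - a' : a, a' ∈ A}; |A| = 7.
Bounds: 2|A|-1 ≤ |A - A| ≤ |A|² - |A| + 1, i.e. 13 ≤ |A - A| ≤ 43.
Note: 0 ∈ A - A always (from a - a). The set is symmetric: if d ∈ A - A then -d ∈ A - A.
Enumerate nonzero differences d = a - a' with a > a' (then include -d):
Positive differences: {1, 2, 3, 4, 5, 6, 7, 8, 9, 10, 11, 12, 14, 15, 17}
Full difference set: {0} ∪ (positive diffs) ∪ (negative diffs).
|A - A| = 1 + 2·15 = 31 (matches direct enumeration: 31).

|A - A| = 31


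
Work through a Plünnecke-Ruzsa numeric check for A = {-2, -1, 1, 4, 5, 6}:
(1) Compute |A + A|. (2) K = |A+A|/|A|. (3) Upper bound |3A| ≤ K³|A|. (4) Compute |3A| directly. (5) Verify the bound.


|A| = 6.
Step 1: Compute A + A by enumerating all 36 pairs.
A + A = {-4, -3, -2, -1, 0, 2, 3, 4, 5, 6, 7, 8, 9, 10, 11, 12}, so |A + A| = 16.
Step 2: Doubling constant K = |A + A|/|A| = 16/6 = 16/6 ≈ 2.6667.
Step 3: Plünnecke-Ruzsa gives |3A| ≤ K³·|A| = (2.6667)³ · 6 ≈ 113.7778.
Step 4: Compute 3A = A + A + A directly by enumerating all triples (a,b,c) ∈ A³; |3A| = 25.
Step 5: Check 25 ≤ 113.7778? Yes ✓.

K = 16/6, Plünnecke-Ruzsa bound K³|A| ≈ 113.7778, |3A| = 25, inequality holds.


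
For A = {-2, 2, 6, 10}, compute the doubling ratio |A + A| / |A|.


|A| = 4.
Compute A + A by enumerating all 16 pairs.
A + A = {-4, 0, 4, 8, 12, 16, 20}, so |A + A| = 7.
K = |A + A| / |A| = 7/4 (already in lowest terms) ≈ 1.7500.
Reference: AP of size 4 gives K = 7/4 ≈ 1.7500; a fully generic set of size 4 gives K ≈ 2.5000.

|A| = 4, |A + A| = 7, K = 7/4.


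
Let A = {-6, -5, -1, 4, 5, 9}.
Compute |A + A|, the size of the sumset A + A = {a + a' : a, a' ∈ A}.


A + A = {a + a' : a, a' ∈ A}; |A| = 6.
General bounds: 2|A| - 1 ≤ |A + A| ≤ |A|(|A|+1)/2, i.e. 11 ≤ |A + A| ≤ 21.
Lower bound 2|A|-1 is attained iff A is an arithmetic progression.
Enumerate sums a + a' for a ≤ a' (symmetric, so this suffices):
a = -6: -6+-6=-12, -6+-5=-11, -6+-1=-7, -6+4=-2, -6+5=-1, -6+9=3
a = -5: -5+-5=-10, -5+-1=-6, -5+4=-1, -5+5=0, -5+9=4
a = -1: -1+-1=-2, -1+4=3, -1+5=4, -1+9=8
a = 4: 4+4=8, 4+5=9, 4+9=13
a = 5: 5+5=10, 5+9=14
a = 9: 9+9=18
Distinct sums: {-12, -11, -10, -7, -6, -2, -1, 0, 3, 4, 8, 9, 10, 13, 14, 18}
|A + A| = 16

|A + A| = 16


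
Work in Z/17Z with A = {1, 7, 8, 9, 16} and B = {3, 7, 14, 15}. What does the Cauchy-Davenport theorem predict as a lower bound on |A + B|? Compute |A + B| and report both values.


Cauchy-Davenport: |A + B| ≥ min(p, |A| + |B| - 1) for A, B nonempty in Z/pZ.
|A| = 5, |B| = 4, p = 17.
CD lower bound = min(17, 5 + 4 - 1) = min(17, 8) = 8.
Compute A + B mod 17 directly:
a = 1: 1+3=4, 1+7=8, 1+14=15, 1+15=16
a = 7: 7+3=10, 7+7=14, 7+14=4, 7+15=5
a = 8: 8+3=11, 8+7=15, 8+14=5, 8+15=6
a = 9: 9+3=12, 9+7=16, 9+14=6, 9+15=7
a = 16: 16+3=2, 16+7=6, 16+14=13, 16+15=14
A + B = {2, 4, 5, 6, 7, 8, 10, 11, 12, 13, 14, 15, 16}, so |A + B| = 13.
Verify: 13 ≥ 8? Yes ✓.

CD lower bound = 8, actual |A + B| = 13.


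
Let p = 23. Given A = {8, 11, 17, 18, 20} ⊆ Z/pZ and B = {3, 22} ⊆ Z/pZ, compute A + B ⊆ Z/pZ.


Work in Z/23Z: reduce every sum a + b modulo 23.
Enumerate all 10 pairs:
a = 8: 8+3=11, 8+22=7
a = 11: 11+3=14, 11+22=10
a = 17: 17+3=20, 17+22=16
a = 18: 18+3=21, 18+22=17
a = 20: 20+3=0, 20+22=19
Distinct residues collected: {0, 7, 10, 11, 14, 16, 17, 19, 20, 21}
|A + B| = 10 (out of 23 total residues).

A + B = {0, 7, 10, 11, 14, 16, 17, 19, 20, 21}


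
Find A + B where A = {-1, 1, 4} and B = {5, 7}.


A + B = {a + b : a ∈ A, b ∈ B}.
Enumerate all |A|·|B| = 3·2 = 6 pairs (a, b) and collect distinct sums.
a = -1: -1+5=4, -1+7=6
a = 1: 1+5=6, 1+7=8
a = 4: 4+5=9, 4+7=11
Collecting distinct sums: A + B = {4, 6, 8, 9, 11}
|A + B| = 5

A + B = {4, 6, 8, 9, 11}


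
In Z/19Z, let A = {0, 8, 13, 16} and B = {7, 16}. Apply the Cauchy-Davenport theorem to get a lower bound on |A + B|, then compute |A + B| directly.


Cauchy-Davenport: |A + B| ≥ min(p, |A| + |B| - 1) for A, B nonempty in Z/pZ.
|A| = 4, |B| = 2, p = 19.
CD lower bound = min(19, 4 + 2 - 1) = min(19, 5) = 5.
Compute A + B mod 19 directly:
a = 0: 0+7=7, 0+16=16
a = 8: 8+7=15, 8+16=5
a = 13: 13+7=1, 13+16=10
a = 16: 16+7=4, 16+16=13
A + B = {1, 4, 5, 7, 10, 13, 15, 16}, so |A + B| = 8.
Verify: 8 ≥ 5? Yes ✓.

CD lower bound = 5, actual |A + B| = 8.


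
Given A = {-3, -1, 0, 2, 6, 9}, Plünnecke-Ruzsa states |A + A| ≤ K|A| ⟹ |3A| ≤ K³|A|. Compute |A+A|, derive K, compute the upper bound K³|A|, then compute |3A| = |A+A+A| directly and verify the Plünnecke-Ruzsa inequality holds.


|A| = 6.
Step 1: Compute A + A by enumerating all 36 pairs.
A + A = {-6, -4, -3, -2, -1, 0, 1, 2, 3, 4, 5, 6, 8, 9, 11, 12, 15, 18}, so |A + A| = 18.
Step 2: Doubling constant K = |A + A|/|A| = 18/6 = 18/6 ≈ 3.0000.
Step 3: Plünnecke-Ruzsa gives |3A| ≤ K³·|A| = (3.0000)³ · 6 ≈ 162.0000.
Step 4: Compute 3A = A + A + A directly by enumerating all triples (a,b,c) ∈ A³; |3A| = 30.
Step 5: Check 30 ≤ 162.0000? Yes ✓.

K = 18/6, Plünnecke-Ruzsa bound K³|A| ≈ 162.0000, |3A| = 30, inequality holds.


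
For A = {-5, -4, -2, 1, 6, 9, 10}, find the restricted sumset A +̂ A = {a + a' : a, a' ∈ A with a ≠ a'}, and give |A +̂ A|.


Restricted sumset: A +̂ A = {a + a' : a ∈ A, a' ∈ A, a ≠ a'}.
Equivalently, take A + A and drop any sum 2a that is achievable ONLY as a + a for a ∈ A (i.e. sums representable only with equal summands).
Enumerate pairs (a, a') with a < a' (symmetric, so each unordered pair gives one sum; this covers all a ≠ a'):
  -5 + -4 = -9
  -5 + -2 = -7
  -5 + 1 = -4
  -5 + 6 = 1
  -5 + 9 = 4
  -5 + 10 = 5
  -4 + -2 = -6
  -4 + 1 = -3
  -4 + 6 = 2
  -4 + 9 = 5
  -4 + 10 = 6
  -2 + 1 = -1
  -2 + 6 = 4
  -2 + 9 = 7
  -2 + 10 = 8
  1 + 6 = 7
  1 + 9 = 10
  1 + 10 = 11
  6 + 9 = 15
  6 + 10 = 16
  9 + 10 = 19
Collected distinct sums: {-9, -7, -6, -4, -3, -1, 1, 2, 4, 5, 6, 7, 8, 10, 11, 15, 16, 19}
|A +̂ A| = 18
(Reference bound: |A +̂ A| ≥ 2|A| - 3 for |A| ≥ 2, with |A| = 7 giving ≥ 11.)

|A +̂ A| = 18


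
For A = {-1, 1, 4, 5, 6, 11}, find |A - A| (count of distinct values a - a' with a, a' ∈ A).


A - A = {a - a' : a, a' ∈ A}; |A| = 6.
Bounds: 2|A|-1 ≤ |A - A| ≤ |A|² - |A| + 1, i.e. 11 ≤ |A - A| ≤ 31.
Note: 0 ∈ A - A always (from a - a). The set is symmetric: if d ∈ A - A then -d ∈ A - A.
Enumerate nonzero differences d = a - a' with a > a' (then include -d):
Positive differences: {1, 2, 3, 4, 5, 6, 7, 10, 12}
Full difference set: {0} ∪ (positive diffs) ∪ (negative diffs).
|A - A| = 1 + 2·9 = 19 (matches direct enumeration: 19).

|A - A| = 19


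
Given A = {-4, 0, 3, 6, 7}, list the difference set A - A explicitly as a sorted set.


A - A = {a - a' : a, a' ∈ A}.
Compute a - a' for each ordered pair (a, a'):
a = -4: -4--4=0, -4-0=-4, -4-3=-7, -4-6=-10, -4-7=-11
a = 0: 0--4=4, 0-0=0, 0-3=-3, 0-6=-6, 0-7=-7
a = 3: 3--4=7, 3-0=3, 3-3=0, 3-6=-3, 3-7=-4
a = 6: 6--4=10, 6-0=6, 6-3=3, 6-6=0, 6-7=-1
a = 7: 7--4=11, 7-0=7, 7-3=4, 7-6=1, 7-7=0
Collecting distinct values (and noting 0 appears from a-a):
A - A = {-11, -10, -7, -6, -4, -3, -1, 0, 1, 3, 4, 6, 7, 10, 11}
|A - A| = 15

A - A = {-11, -10, -7, -6, -4, -3, -1, 0, 1, 3, 4, 6, 7, 10, 11}


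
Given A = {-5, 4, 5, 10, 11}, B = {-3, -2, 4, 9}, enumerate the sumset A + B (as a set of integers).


A + B = {a + b : a ∈ A, b ∈ B}.
Enumerate all |A|·|B| = 5·4 = 20 pairs (a, b) and collect distinct sums.
a = -5: -5+-3=-8, -5+-2=-7, -5+4=-1, -5+9=4
a = 4: 4+-3=1, 4+-2=2, 4+4=8, 4+9=13
a = 5: 5+-3=2, 5+-2=3, 5+4=9, 5+9=14
a = 10: 10+-3=7, 10+-2=8, 10+4=14, 10+9=19
a = 11: 11+-3=8, 11+-2=9, 11+4=15, 11+9=20
Collecting distinct sums: A + B = {-8, -7, -1, 1, 2, 3, 4, 7, 8, 9, 13, 14, 15, 19, 20}
|A + B| = 15

A + B = {-8, -7, -1, 1, 2, 3, 4, 7, 8, 9, 13, 14, 15, 19, 20}


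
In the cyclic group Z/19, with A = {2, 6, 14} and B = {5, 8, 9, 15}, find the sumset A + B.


Work in Z/19Z: reduce every sum a + b modulo 19.
Enumerate all 12 pairs:
a = 2: 2+5=7, 2+8=10, 2+9=11, 2+15=17
a = 6: 6+5=11, 6+8=14, 6+9=15, 6+15=2
a = 14: 14+5=0, 14+8=3, 14+9=4, 14+15=10
Distinct residues collected: {0, 2, 3, 4, 7, 10, 11, 14, 15, 17}
|A + B| = 10 (out of 19 total residues).

A + B = {0, 2, 3, 4, 7, 10, 11, 14, 15, 17}


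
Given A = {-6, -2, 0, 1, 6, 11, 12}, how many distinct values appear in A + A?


A + A = {a + a' : a, a' ∈ A}; |A| = 7.
General bounds: 2|A| - 1 ≤ |A + A| ≤ |A|(|A|+1)/2, i.e. 13 ≤ |A + A| ≤ 28.
Lower bound 2|A|-1 is attained iff A is an arithmetic progression.
Enumerate sums a + a' for a ≤ a' (symmetric, so this suffices):
a = -6: -6+-6=-12, -6+-2=-8, -6+0=-6, -6+1=-5, -6+6=0, -6+11=5, -6+12=6
a = -2: -2+-2=-4, -2+0=-2, -2+1=-1, -2+6=4, -2+11=9, -2+12=10
a = 0: 0+0=0, 0+1=1, 0+6=6, 0+11=11, 0+12=12
a = 1: 1+1=2, 1+6=7, 1+11=12, 1+12=13
a = 6: 6+6=12, 6+11=17, 6+12=18
a = 11: 11+11=22, 11+12=23
a = 12: 12+12=24
Distinct sums: {-12, -8, -6, -5, -4, -2, -1, 0, 1, 2, 4, 5, 6, 7, 9, 10, 11, 12, 13, 17, 18, 22, 23, 24}
|A + A| = 24

|A + A| = 24


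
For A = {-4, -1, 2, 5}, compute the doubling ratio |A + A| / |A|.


|A| = 4.
Compute A + A by enumerating all 16 pairs.
A + A = {-8, -5, -2, 1, 4, 7, 10}, so |A + A| = 7.
K = |A + A| / |A| = 7/4 (already in lowest terms) ≈ 1.7500.
Reference: AP of size 4 gives K = 7/4 ≈ 1.7500; a fully generic set of size 4 gives K ≈ 2.5000.

|A| = 4, |A + A| = 7, K = 7/4.


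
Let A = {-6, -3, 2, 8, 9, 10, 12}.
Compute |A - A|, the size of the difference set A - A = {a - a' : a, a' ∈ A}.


A - A = {a - a' : a, a' ∈ A}; |A| = 7.
Bounds: 2|A|-1 ≤ |A - A| ≤ |A|² - |A| + 1, i.e. 13 ≤ |A - A| ≤ 43.
Note: 0 ∈ A - A always (from a - a). The set is symmetric: if d ∈ A - A then -d ∈ A - A.
Enumerate nonzero differences d = a - a' with a > a' (then include -d):
Positive differences: {1, 2, 3, 4, 5, 6, 7, 8, 10, 11, 12, 13, 14, 15, 16, 18}
Full difference set: {0} ∪ (positive diffs) ∪ (negative diffs).
|A - A| = 1 + 2·16 = 33 (matches direct enumeration: 33).

|A - A| = 33


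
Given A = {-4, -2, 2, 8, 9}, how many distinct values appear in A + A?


A + A = {a + a' : a, a' ∈ A}; |A| = 5.
General bounds: 2|A| - 1 ≤ |A + A| ≤ |A|(|A|+1)/2, i.e. 9 ≤ |A + A| ≤ 15.
Lower bound 2|A|-1 is attained iff A is an arithmetic progression.
Enumerate sums a + a' for a ≤ a' (symmetric, so this suffices):
a = -4: -4+-4=-8, -4+-2=-6, -4+2=-2, -4+8=4, -4+9=5
a = -2: -2+-2=-4, -2+2=0, -2+8=6, -2+9=7
a = 2: 2+2=4, 2+8=10, 2+9=11
a = 8: 8+8=16, 8+9=17
a = 9: 9+9=18
Distinct sums: {-8, -6, -4, -2, 0, 4, 5, 6, 7, 10, 11, 16, 17, 18}
|A + A| = 14

|A + A| = 14


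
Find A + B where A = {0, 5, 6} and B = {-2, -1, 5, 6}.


A + B = {a + b : a ∈ A, b ∈ B}.
Enumerate all |A|·|B| = 3·4 = 12 pairs (a, b) and collect distinct sums.
a = 0: 0+-2=-2, 0+-1=-1, 0+5=5, 0+6=6
a = 5: 5+-2=3, 5+-1=4, 5+5=10, 5+6=11
a = 6: 6+-2=4, 6+-1=5, 6+5=11, 6+6=12
Collecting distinct sums: A + B = {-2, -1, 3, 4, 5, 6, 10, 11, 12}
|A + B| = 9

A + B = {-2, -1, 3, 4, 5, 6, 10, 11, 12}


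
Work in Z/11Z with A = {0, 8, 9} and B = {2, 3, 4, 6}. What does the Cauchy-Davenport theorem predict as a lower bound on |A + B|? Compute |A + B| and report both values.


Cauchy-Davenport: |A + B| ≥ min(p, |A| + |B| - 1) for A, B nonempty in Z/pZ.
|A| = 3, |B| = 4, p = 11.
CD lower bound = min(11, 3 + 4 - 1) = min(11, 6) = 6.
Compute A + B mod 11 directly:
a = 0: 0+2=2, 0+3=3, 0+4=4, 0+6=6
a = 8: 8+2=10, 8+3=0, 8+4=1, 8+6=3
a = 9: 9+2=0, 9+3=1, 9+4=2, 9+6=4
A + B = {0, 1, 2, 3, 4, 6, 10}, so |A + B| = 7.
Verify: 7 ≥ 6? Yes ✓.

CD lower bound = 6, actual |A + B| = 7.


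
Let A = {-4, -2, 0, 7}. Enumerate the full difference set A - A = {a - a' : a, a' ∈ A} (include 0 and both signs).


A - A = {a - a' : a, a' ∈ A}.
Compute a - a' for each ordered pair (a, a'):
a = -4: -4--4=0, -4--2=-2, -4-0=-4, -4-7=-11
a = -2: -2--4=2, -2--2=0, -2-0=-2, -2-7=-9
a = 0: 0--4=4, 0--2=2, 0-0=0, 0-7=-7
a = 7: 7--4=11, 7--2=9, 7-0=7, 7-7=0
Collecting distinct values (and noting 0 appears from a-a):
A - A = {-11, -9, -7, -4, -2, 0, 2, 4, 7, 9, 11}
|A - A| = 11

A - A = {-11, -9, -7, -4, -2, 0, 2, 4, 7, 9, 11}


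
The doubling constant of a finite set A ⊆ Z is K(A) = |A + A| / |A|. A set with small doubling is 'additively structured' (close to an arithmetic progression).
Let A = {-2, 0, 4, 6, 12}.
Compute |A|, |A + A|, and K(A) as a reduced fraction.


|A| = 5.
Compute A + A by enumerating all 25 pairs.
A + A = {-4, -2, 0, 2, 4, 6, 8, 10, 12, 16, 18, 24}, so |A + A| = 12.
K = |A + A| / |A| = 12/5 (already in lowest terms) ≈ 2.4000.
Reference: AP of size 5 gives K = 9/5 ≈ 1.8000; a fully generic set of size 5 gives K ≈ 3.0000.

|A| = 5, |A + A| = 12, K = 12/5.


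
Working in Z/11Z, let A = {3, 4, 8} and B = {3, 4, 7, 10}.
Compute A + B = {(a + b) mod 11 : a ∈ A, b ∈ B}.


Work in Z/11Z: reduce every sum a + b modulo 11.
Enumerate all 12 pairs:
a = 3: 3+3=6, 3+4=7, 3+7=10, 3+10=2
a = 4: 4+3=7, 4+4=8, 4+7=0, 4+10=3
a = 8: 8+3=0, 8+4=1, 8+7=4, 8+10=7
Distinct residues collected: {0, 1, 2, 3, 4, 6, 7, 8, 10}
|A + B| = 9 (out of 11 total residues).

A + B = {0, 1, 2, 3, 4, 6, 7, 8, 10}


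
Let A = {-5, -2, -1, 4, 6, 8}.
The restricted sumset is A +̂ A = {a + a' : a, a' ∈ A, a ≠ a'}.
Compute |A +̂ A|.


Restricted sumset: A +̂ A = {a + a' : a ∈ A, a' ∈ A, a ≠ a'}.
Equivalently, take A + A and drop any sum 2a that is achievable ONLY as a + a for a ∈ A (i.e. sums representable only with equal summands).
Enumerate pairs (a, a') with a < a' (symmetric, so each unordered pair gives one sum; this covers all a ≠ a'):
  -5 + -2 = -7
  -5 + -1 = -6
  -5 + 4 = -1
  -5 + 6 = 1
  -5 + 8 = 3
  -2 + -1 = -3
  -2 + 4 = 2
  -2 + 6 = 4
  -2 + 8 = 6
  -1 + 4 = 3
  -1 + 6 = 5
  -1 + 8 = 7
  4 + 6 = 10
  4 + 8 = 12
  6 + 8 = 14
Collected distinct sums: {-7, -6, -3, -1, 1, 2, 3, 4, 5, 6, 7, 10, 12, 14}
|A +̂ A| = 14
(Reference bound: |A +̂ A| ≥ 2|A| - 3 for |A| ≥ 2, with |A| = 6 giving ≥ 9.)

|A +̂ A| = 14


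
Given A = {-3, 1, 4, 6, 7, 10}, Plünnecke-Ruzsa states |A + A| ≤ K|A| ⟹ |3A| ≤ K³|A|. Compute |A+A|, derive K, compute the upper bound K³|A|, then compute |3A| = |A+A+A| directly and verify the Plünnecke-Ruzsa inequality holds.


|A| = 6.
Step 1: Compute A + A by enumerating all 36 pairs.
A + A = {-6, -2, 1, 2, 3, 4, 5, 7, 8, 10, 11, 12, 13, 14, 16, 17, 20}, so |A + A| = 17.
Step 2: Doubling constant K = |A + A|/|A| = 17/6 = 17/6 ≈ 2.8333.
Step 3: Plünnecke-Ruzsa gives |3A| ≤ K³·|A| = (2.8333)³ · 6 ≈ 136.4722.
Step 4: Compute 3A = A + A + A directly by enumerating all triples (a,b,c) ∈ A³; |3A| = 32.
Step 5: Check 32 ≤ 136.4722? Yes ✓.

K = 17/6, Plünnecke-Ruzsa bound K³|A| ≈ 136.4722, |3A| = 32, inequality holds.


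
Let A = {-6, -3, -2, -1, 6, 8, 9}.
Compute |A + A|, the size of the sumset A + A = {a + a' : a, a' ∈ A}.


A + A = {a + a' : a, a' ∈ A}; |A| = 7.
General bounds: 2|A| - 1 ≤ |A + A| ≤ |A|(|A|+1)/2, i.e. 13 ≤ |A + A| ≤ 28.
Lower bound 2|A|-1 is attained iff A is an arithmetic progression.
Enumerate sums a + a' for a ≤ a' (symmetric, so this suffices):
a = -6: -6+-6=-12, -6+-3=-9, -6+-2=-8, -6+-1=-7, -6+6=0, -6+8=2, -6+9=3
a = -3: -3+-3=-6, -3+-2=-5, -3+-1=-4, -3+6=3, -3+8=5, -3+9=6
a = -2: -2+-2=-4, -2+-1=-3, -2+6=4, -2+8=6, -2+9=7
a = -1: -1+-1=-2, -1+6=5, -1+8=7, -1+9=8
a = 6: 6+6=12, 6+8=14, 6+9=15
a = 8: 8+8=16, 8+9=17
a = 9: 9+9=18
Distinct sums: {-12, -9, -8, -7, -6, -5, -4, -3, -2, 0, 2, 3, 4, 5, 6, 7, 8, 12, 14, 15, 16, 17, 18}
|A + A| = 23

|A + A| = 23


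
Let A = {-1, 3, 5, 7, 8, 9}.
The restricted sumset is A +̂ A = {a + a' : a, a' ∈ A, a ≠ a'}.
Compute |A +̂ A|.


Restricted sumset: A +̂ A = {a + a' : a ∈ A, a' ∈ A, a ≠ a'}.
Equivalently, take A + A and drop any sum 2a that is achievable ONLY as a + a for a ∈ A (i.e. sums representable only with equal summands).
Enumerate pairs (a, a') with a < a' (symmetric, so each unordered pair gives one sum; this covers all a ≠ a'):
  -1 + 3 = 2
  -1 + 5 = 4
  -1 + 7 = 6
  -1 + 8 = 7
  -1 + 9 = 8
  3 + 5 = 8
  3 + 7 = 10
  3 + 8 = 11
  3 + 9 = 12
  5 + 7 = 12
  5 + 8 = 13
  5 + 9 = 14
  7 + 8 = 15
  7 + 9 = 16
  8 + 9 = 17
Collected distinct sums: {2, 4, 6, 7, 8, 10, 11, 12, 13, 14, 15, 16, 17}
|A +̂ A| = 13
(Reference bound: |A +̂ A| ≥ 2|A| - 3 for |A| ≥ 2, with |A| = 6 giving ≥ 9.)

|A +̂ A| = 13


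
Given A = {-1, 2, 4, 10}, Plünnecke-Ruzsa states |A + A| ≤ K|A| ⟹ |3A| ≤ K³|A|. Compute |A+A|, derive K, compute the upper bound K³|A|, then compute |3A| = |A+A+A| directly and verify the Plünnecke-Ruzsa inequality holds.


|A| = 4.
Step 1: Compute A + A by enumerating all 16 pairs.
A + A = {-2, 1, 3, 4, 6, 8, 9, 12, 14, 20}, so |A + A| = 10.
Step 2: Doubling constant K = |A + A|/|A| = 10/4 = 10/4 ≈ 2.5000.
Step 3: Plünnecke-Ruzsa gives |3A| ≤ K³·|A| = (2.5000)³ · 4 ≈ 62.5000.
Step 4: Compute 3A = A + A + A directly by enumerating all triples (a,b,c) ∈ A³; |3A| = 19.
Step 5: Check 19 ≤ 62.5000? Yes ✓.

K = 10/4, Plünnecke-Ruzsa bound K³|A| ≈ 62.5000, |3A| = 19, inequality holds.


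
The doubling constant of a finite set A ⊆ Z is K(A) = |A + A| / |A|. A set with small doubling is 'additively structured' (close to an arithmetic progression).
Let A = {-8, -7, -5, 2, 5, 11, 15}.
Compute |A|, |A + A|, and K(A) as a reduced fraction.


|A| = 7.
Compute A + A by enumerating all 49 pairs.
A + A = {-16, -15, -14, -13, -12, -10, -6, -5, -3, -2, 0, 3, 4, 6, 7, 8, 10, 13, 16, 17, 20, 22, 26, 30}, so |A + A| = 24.
K = |A + A| / |A| = 24/7 (already in lowest terms) ≈ 3.4286.
Reference: AP of size 7 gives K = 13/7 ≈ 1.8571; a fully generic set of size 7 gives K ≈ 4.0000.

|A| = 7, |A + A| = 24, K = 24/7.


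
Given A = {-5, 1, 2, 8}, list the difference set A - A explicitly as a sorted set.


A - A = {a - a' : a, a' ∈ A}.
Compute a - a' for each ordered pair (a, a'):
a = -5: -5--5=0, -5-1=-6, -5-2=-7, -5-8=-13
a = 1: 1--5=6, 1-1=0, 1-2=-1, 1-8=-7
a = 2: 2--5=7, 2-1=1, 2-2=0, 2-8=-6
a = 8: 8--5=13, 8-1=7, 8-2=6, 8-8=0
Collecting distinct values (and noting 0 appears from a-a):
A - A = {-13, -7, -6, -1, 0, 1, 6, 7, 13}
|A - A| = 9

A - A = {-13, -7, -6, -1, 0, 1, 6, 7, 13}


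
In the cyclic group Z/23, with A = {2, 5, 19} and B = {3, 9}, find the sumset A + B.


Work in Z/23Z: reduce every sum a + b modulo 23.
Enumerate all 6 pairs:
a = 2: 2+3=5, 2+9=11
a = 5: 5+3=8, 5+9=14
a = 19: 19+3=22, 19+9=5
Distinct residues collected: {5, 8, 11, 14, 22}
|A + B| = 5 (out of 23 total residues).

A + B = {5, 8, 11, 14, 22}


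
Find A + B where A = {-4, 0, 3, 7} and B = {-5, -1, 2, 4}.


A + B = {a + b : a ∈ A, b ∈ B}.
Enumerate all |A|·|B| = 4·4 = 16 pairs (a, b) and collect distinct sums.
a = -4: -4+-5=-9, -4+-1=-5, -4+2=-2, -4+4=0
a = 0: 0+-5=-5, 0+-1=-1, 0+2=2, 0+4=4
a = 3: 3+-5=-2, 3+-1=2, 3+2=5, 3+4=7
a = 7: 7+-5=2, 7+-1=6, 7+2=9, 7+4=11
Collecting distinct sums: A + B = {-9, -5, -2, -1, 0, 2, 4, 5, 6, 7, 9, 11}
|A + B| = 12

A + B = {-9, -5, -2, -1, 0, 2, 4, 5, 6, 7, 9, 11}


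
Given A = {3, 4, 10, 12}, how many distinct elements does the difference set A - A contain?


A - A = {a - a' : a, a' ∈ A}; |A| = 4.
Bounds: 2|A|-1 ≤ |A - A| ≤ |A|² - |A| + 1, i.e. 7 ≤ |A - A| ≤ 13.
Note: 0 ∈ A - A always (from a - a). The set is symmetric: if d ∈ A - A then -d ∈ A - A.
Enumerate nonzero differences d = a - a' with a > a' (then include -d):
Positive differences: {1, 2, 6, 7, 8, 9}
Full difference set: {0} ∪ (positive diffs) ∪ (negative diffs).
|A - A| = 1 + 2·6 = 13 (matches direct enumeration: 13).

|A - A| = 13


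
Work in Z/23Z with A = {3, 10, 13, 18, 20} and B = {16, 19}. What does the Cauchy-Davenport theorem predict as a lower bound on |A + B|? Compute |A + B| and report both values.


Cauchy-Davenport: |A + B| ≥ min(p, |A| + |B| - 1) for A, B nonempty in Z/pZ.
|A| = 5, |B| = 2, p = 23.
CD lower bound = min(23, 5 + 2 - 1) = min(23, 6) = 6.
Compute A + B mod 23 directly:
a = 3: 3+16=19, 3+19=22
a = 10: 10+16=3, 10+19=6
a = 13: 13+16=6, 13+19=9
a = 18: 18+16=11, 18+19=14
a = 20: 20+16=13, 20+19=16
A + B = {3, 6, 9, 11, 13, 14, 16, 19, 22}, so |A + B| = 9.
Verify: 9 ≥ 6? Yes ✓.

CD lower bound = 6, actual |A + B| = 9.


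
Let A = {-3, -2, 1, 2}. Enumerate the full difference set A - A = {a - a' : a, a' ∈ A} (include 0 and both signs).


A - A = {a - a' : a, a' ∈ A}.
Compute a - a' for each ordered pair (a, a'):
a = -3: -3--3=0, -3--2=-1, -3-1=-4, -3-2=-5
a = -2: -2--3=1, -2--2=0, -2-1=-3, -2-2=-4
a = 1: 1--3=4, 1--2=3, 1-1=0, 1-2=-1
a = 2: 2--3=5, 2--2=4, 2-1=1, 2-2=0
Collecting distinct values (and noting 0 appears from a-a):
A - A = {-5, -4, -3, -1, 0, 1, 3, 4, 5}
|A - A| = 9

A - A = {-5, -4, -3, -1, 0, 1, 3, 4, 5}


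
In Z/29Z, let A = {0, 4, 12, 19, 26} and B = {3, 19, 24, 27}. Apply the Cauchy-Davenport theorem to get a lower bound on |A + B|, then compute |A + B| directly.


Cauchy-Davenport: |A + B| ≥ min(p, |A| + |B| - 1) for A, B nonempty in Z/pZ.
|A| = 5, |B| = 4, p = 29.
CD lower bound = min(29, 5 + 4 - 1) = min(29, 8) = 8.
Compute A + B mod 29 directly:
a = 0: 0+3=3, 0+19=19, 0+24=24, 0+27=27
a = 4: 4+3=7, 4+19=23, 4+24=28, 4+27=2
a = 12: 12+3=15, 12+19=2, 12+24=7, 12+27=10
a = 19: 19+3=22, 19+19=9, 19+24=14, 19+27=17
a = 26: 26+3=0, 26+19=16, 26+24=21, 26+27=24
A + B = {0, 2, 3, 7, 9, 10, 14, 15, 16, 17, 19, 21, 22, 23, 24, 27, 28}, so |A + B| = 17.
Verify: 17 ≥ 8? Yes ✓.

CD lower bound = 8, actual |A + B| = 17.


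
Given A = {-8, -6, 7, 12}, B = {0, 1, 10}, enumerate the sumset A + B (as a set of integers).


A + B = {a + b : a ∈ A, b ∈ B}.
Enumerate all |A|·|B| = 4·3 = 12 pairs (a, b) and collect distinct sums.
a = -8: -8+0=-8, -8+1=-7, -8+10=2
a = -6: -6+0=-6, -6+1=-5, -6+10=4
a = 7: 7+0=7, 7+1=8, 7+10=17
a = 12: 12+0=12, 12+1=13, 12+10=22
Collecting distinct sums: A + B = {-8, -7, -6, -5, 2, 4, 7, 8, 12, 13, 17, 22}
|A + B| = 12

A + B = {-8, -7, -6, -5, 2, 4, 7, 8, 12, 13, 17, 22}


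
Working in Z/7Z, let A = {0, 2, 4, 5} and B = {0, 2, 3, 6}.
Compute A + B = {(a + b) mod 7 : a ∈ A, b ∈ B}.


Work in Z/7Z: reduce every sum a + b modulo 7.
Enumerate all 16 pairs:
a = 0: 0+0=0, 0+2=2, 0+3=3, 0+6=6
a = 2: 2+0=2, 2+2=4, 2+3=5, 2+6=1
a = 4: 4+0=4, 4+2=6, 4+3=0, 4+6=3
a = 5: 5+0=5, 5+2=0, 5+3=1, 5+6=4
Distinct residues collected: {0, 1, 2, 3, 4, 5, 6}
|A + B| = 7 (out of 7 total residues).

A + B = {0, 1, 2, 3, 4, 5, 6}


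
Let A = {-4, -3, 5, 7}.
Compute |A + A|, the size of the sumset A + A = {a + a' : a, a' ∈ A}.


A + A = {a + a' : a, a' ∈ A}; |A| = 4.
General bounds: 2|A| - 1 ≤ |A + A| ≤ |A|(|A|+1)/2, i.e. 7 ≤ |A + A| ≤ 10.
Lower bound 2|A|-1 is attained iff A is an arithmetic progression.
Enumerate sums a + a' for a ≤ a' (symmetric, so this suffices):
a = -4: -4+-4=-8, -4+-3=-7, -4+5=1, -4+7=3
a = -3: -3+-3=-6, -3+5=2, -3+7=4
a = 5: 5+5=10, 5+7=12
a = 7: 7+7=14
Distinct sums: {-8, -7, -6, 1, 2, 3, 4, 10, 12, 14}
|A + A| = 10

|A + A| = 10


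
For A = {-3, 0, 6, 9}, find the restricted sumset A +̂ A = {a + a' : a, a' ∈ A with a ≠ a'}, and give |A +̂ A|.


Restricted sumset: A +̂ A = {a + a' : a ∈ A, a' ∈ A, a ≠ a'}.
Equivalently, take A + A and drop any sum 2a that is achievable ONLY as a + a for a ∈ A (i.e. sums representable only with equal summands).
Enumerate pairs (a, a') with a < a' (symmetric, so each unordered pair gives one sum; this covers all a ≠ a'):
  -3 + 0 = -3
  -3 + 6 = 3
  -3 + 9 = 6
  0 + 6 = 6
  0 + 9 = 9
  6 + 9 = 15
Collected distinct sums: {-3, 3, 6, 9, 15}
|A +̂ A| = 5
(Reference bound: |A +̂ A| ≥ 2|A| - 3 for |A| ≥ 2, with |A| = 4 giving ≥ 5.)

|A +̂ A| = 5


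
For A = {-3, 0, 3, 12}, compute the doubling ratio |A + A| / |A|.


|A| = 4.
Compute A + A by enumerating all 16 pairs.
A + A = {-6, -3, 0, 3, 6, 9, 12, 15, 24}, so |A + A| = 9.
K = |A + A| / |A| = 9/4 (already in lowest terms) ≈ 2.2500.
Reference: AP of size 4 gives K = 7/4 ≈ 1.7500; a fully generic set of size 4 gives K ≈ 2.5000.

|A| = 4, |A + A| = 9, K = 9/4.


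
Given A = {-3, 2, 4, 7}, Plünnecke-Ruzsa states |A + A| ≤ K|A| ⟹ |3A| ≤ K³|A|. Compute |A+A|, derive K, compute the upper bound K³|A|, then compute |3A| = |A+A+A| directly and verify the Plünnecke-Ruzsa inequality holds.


|A| = 4.
Step 1: Compute A + A by enumerating all 16 pairs.
A + A = {-6, -1, 1, 4, 6, 8, 9, 11, 14}, so |A + A| = 9.
Step 2: Doubling constant K = |A + A|/|A| = 9/4 = 9/4 ≈ 2.2500.
Step 3: Plünnecke-Ruzsa gives |3A| ≤ K³·|A| = (2.2500)³ · 4 ≈ 45.5625.
Step 4: Compute 3A = A + A + A directly by enumerating all triples (a,b,c) ∈ A³; |3A| = 16.
Step 5: Check 16 ≤ 45.5625? Yes ✓.

K = 9/4, Plünnecke-Ruzsa bound K³|A| ≈ 45.5625, |3A| = 16, inequality holds.


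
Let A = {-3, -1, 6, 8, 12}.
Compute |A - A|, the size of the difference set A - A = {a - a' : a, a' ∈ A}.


A - A = {a - a' : a, a' ∈ A}; |A| = 5.
Bounds: 2|A|-1 ≤ |A - A| ≤ |A|² - |A| + 1, i.e. 9 ≤ |A - A| ≤ 21.
Note: 0 ∈ A - A always (from a - a). The set is symmetric: if d ∈ A - A then -d ∈ A - A.
Enumerate nonzero differences d = a - a' with a > a' (then include -d):
Positive differences: {2, 4, 6, 7, 9, 11, 13, 15}
Full difference set: {0} ∪ (positive diffs) ∪ (negative diffs).
|A - A| = 1 + 2·8 = 17 (matches direct enumeration: 17).

|A - A| = 17


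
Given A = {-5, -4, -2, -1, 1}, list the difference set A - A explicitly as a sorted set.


A - A = {a - a' : a, a' ∈ A}.
Compute a - a' for each ordered pair (a, a'):
a = -5: -5--5=0, -5--4=-1, -5--2=-3, -5--1=-4, -5-1=-6
a = -4: -4--5=1, -4--4=0, -4--2=-2, -4--1=-3, -4-1=-5
a = -2: -2--5=3, -2--4=2, -2--2=0, -2--1=-1, -2-1=-3
a = -1: -1--5=4, -1--4=3, -1--2=1, -1--1=0, -1-1=-2
a = 1: 1--5=6, 1--4=5, 1--2=3, 1--1=2, 1-1=0
Collecting distinct values (and noting 0 appears from a-a):
A - A = {-6, -5, -4, -3, -2, -1, 0, 1, 2, 3, 4, 5, 6}
|A - A| = 13

A - A = {-6, -5, -4, -3, -2, -1, 0, 1, 2, 3, 4, 5, 6}


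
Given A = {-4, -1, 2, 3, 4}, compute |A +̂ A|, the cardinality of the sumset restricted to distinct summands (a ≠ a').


Restricted sumset: A +̂ A = {a + a' : a ∈ A, a' ∈ A, a ≠ a'}.
Equivalently, take A + A and drop any sum 2a that is achievable ONLY as a + a for a ∈ A (i.e. sums representable only with equal summands).
Enumerate pairs (a, a') with a < a' (symmetric, so each unordered pair gives one sum; this covers all a ≠ a'):
  -4 + -1 = -5
  -4 + 2 = -2
  -4 + 3 = -1
  -4 + 4 = 0
  -1 + 2 = 1
  -1 + 3 = 2
  -1 + 4 = 3
  2 + 3 = 5
  2 + 4 = 6
  3 + 4 = 7
Collected distinct sums: {-5, -2, -1, 0, 1, 2, 3, 5, 6, 7}
|A +̂ A| = 10
(Reference bound: |A +̂ A| ≥ 2|A| - 3 for |A| ≥ 2, with |A| = 5 giving ≥ 7.)

|A +̂ A| = 10
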